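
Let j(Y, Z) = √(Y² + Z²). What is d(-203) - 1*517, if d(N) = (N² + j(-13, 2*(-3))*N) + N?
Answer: 40489 - 203*√205 ≈ 37583.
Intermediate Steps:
d(N) = N + N² + N*√205 (d(N) = (N² + √((-13)² + (2*(-3))²)*N) + N = (N² + √(169 + (-6)²)*N) + N = (N² + √(169 + 36)*N) + N = (N² + √205*N) + N = (N² + N*√205) + N = N + N² + N*√205)
d(-203) - 1*517 = -203*(1 - 203 + √205) - 1*517 = -203*(-202 + √205) - 517 = (41006 - 203*√205) - 517 = 40489 - 203*√205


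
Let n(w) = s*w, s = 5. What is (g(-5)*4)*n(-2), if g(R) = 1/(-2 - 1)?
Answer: 40/3 ≈ 13.333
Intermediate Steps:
g(R) = -1/3 (g(R) = 1/(-3) = -1/3)
n(w) = 5*w
(g(-5)*4)*n(-2) = (-1/3*4)*(5*(-2)) = -4/3*(-10) = 40/3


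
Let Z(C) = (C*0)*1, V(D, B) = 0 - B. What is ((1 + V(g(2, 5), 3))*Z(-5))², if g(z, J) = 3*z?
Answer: 0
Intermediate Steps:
V(D, B) = -B
Z(C) = 0 (Z(C) = 0*1 = 0)
((1 + V(g(2, 5), 3))*Z(-5))² = ((1 - 1*3)*0)² = ((1 - 3)*0)² = (-2*0)² = 0² = 0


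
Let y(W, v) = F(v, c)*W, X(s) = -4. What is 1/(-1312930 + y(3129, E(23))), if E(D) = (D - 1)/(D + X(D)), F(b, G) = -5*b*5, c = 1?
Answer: -19/26666620 ≈ -7.1250e-7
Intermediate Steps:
F(b, G) = -25*b
E(D) = (-1 + D)/(-4 + D) (E(D) = (D - 1)/(D - 4) = (-1 + D)/(-4 + D))
y(W, v) = -25*W*v (y(W, v) = (-25*v)*W = -25*W*v)
1/(-1312930 + y(3129, E(23))) = 1/(-1312930 - 25*3129*(-1 + 23)/(-4 + 23)) = 1/(-1312930 - 25*3129*22/19) = 1/(-1312930 - 1720950/19) = 1/(-26666620/19) = -19/26666620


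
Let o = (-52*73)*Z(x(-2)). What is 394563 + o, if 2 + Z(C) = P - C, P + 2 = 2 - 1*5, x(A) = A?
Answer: 413543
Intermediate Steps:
P = -5 (P = -2 + (2 - 1*5) = -2 + (2 - 5) = -2 - 3 = -5)
Z(C) = -7 - C (Z(C) = -2 + (-5 - C) = -7 - C)
o = 18980 (o = (-52*73)*(-7 - 1*(-2)) = -3796*(-7 + 2) = -3796*(-5) = 18980)
394563 + o = 394563 + 18980 = 413543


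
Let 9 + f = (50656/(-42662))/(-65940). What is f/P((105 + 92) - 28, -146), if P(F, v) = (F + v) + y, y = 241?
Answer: -3164767483/92833365240 ≈ -0.034091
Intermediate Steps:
f = -3164767483/351641535 (f = -9 + (50656/(-42662))/(-65940) = -9 + (50656*(-1/42662))*(-1/65940) = -9 - 25328/21331*(-1/65940) = -9 + 6332/351641535 = -3164767483/351641535 ≈ -9.0000)
P(F, v) = 241 + F + v (P(F, v) = (F + v) + 241 = 241 + F + v)
f/P((105 + 92) - 28, -146) = -3164767483/(351641535*(241 + ((105 + 92) - 28) - 146)) = -3164767483/(351641535*(241 + (197 - 28) - 146)) = -3164767483/(351641535*(241 + 169 - 146)) = -3164767483/351641535/264 = -3164767483/351641535*1/264 = -3164767483/92833365240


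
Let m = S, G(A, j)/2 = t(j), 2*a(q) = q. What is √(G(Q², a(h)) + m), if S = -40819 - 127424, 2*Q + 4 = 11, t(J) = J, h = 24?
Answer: 3*I*√18691 ≈ 410.15*I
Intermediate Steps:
a(q) = q/2
Q = 7/2 (Q = -2 + (½)*11 = -2 + 11/2 = 7/2 ≈ 3.5000)
G(A, j) = 2*j
S = -168243
m = -168243
√(G(Q², a(h)) + m) = √(2*((½)*24) - 168243) = √(2*12 - 168243) = √(24 - 168243) = √(-168219) = 3*I*√18691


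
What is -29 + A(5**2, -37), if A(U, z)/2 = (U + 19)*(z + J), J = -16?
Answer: -4693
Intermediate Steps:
A(U, z) = 2*(-16 + z)*(19 + U) (A(U, z) = 2*((U + 19)*(z - 16)) = 2*((19 + U)*(-16 + z)) = 2*((-16 + z)*(19 + U)) = 2*(-16 + z)*(19 + U))
-29 + A(5**2, -37) = -29 + (-608 - 32*5**2 + 38*(-37) + 2*5**2*(-37)) = -29 + (-608 - 32*25 - 1406 + 2*25*(-37)) = -29 + (-608 - 800 - 1406 - 1850) = -29 - 4664 = -4693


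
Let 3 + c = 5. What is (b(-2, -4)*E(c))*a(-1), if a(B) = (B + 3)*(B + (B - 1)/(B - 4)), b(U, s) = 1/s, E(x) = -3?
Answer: -9/10 ≈ -0.90000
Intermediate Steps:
c = 2 (c = -3 + 5 = 2)
a(B) = (3 + B)*(B + (-1 + B)/(-4 + B))
(b(-2, -4)*E(c))*a(-1) = (-3/(-4))*((-3 + (-1)**3 - 10*(-1))/(-4 - 1)) = (-1/4*(-3))*((-3 - 1 + 10)/(-5)) = 3*(-1/5*6)/4 = (3/4)*(-6/5) = -9/10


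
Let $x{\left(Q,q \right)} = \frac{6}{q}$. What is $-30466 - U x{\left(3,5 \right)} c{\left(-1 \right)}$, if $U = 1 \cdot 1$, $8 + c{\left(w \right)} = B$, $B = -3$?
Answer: $- \frac{152264}{5} \approx -30453.0$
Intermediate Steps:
$c{\left(w \right)} = -11$ ($c{\left(w \right)} = -8 - 3 = -11$)
$U = 1$
$-30466 - U x{\left(3,5 \right)} c{\left(-1 \right)} = -30466 - 1 \cdot \frac{6}{5} \left(-11\right) = -30466 - \frac{6}{5} \left(-11\right) = -30466 - - \frac{66}{5} = -30466 + \frac{66}{5} = - \frac{152264}{5}$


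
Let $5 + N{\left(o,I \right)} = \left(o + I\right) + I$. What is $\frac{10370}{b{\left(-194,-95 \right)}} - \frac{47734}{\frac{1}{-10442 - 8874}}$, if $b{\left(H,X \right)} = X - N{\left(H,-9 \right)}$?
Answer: $922030029$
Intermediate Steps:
$N{\left(o,I \right)} = -5 + o + 2 I$ ($N{\left(o,I \right)} = -5 + \left(\left(o + I\right) + I\right) = -5 + \left(\left(I + o\right) + I\right) = -5 + \left(o + 2 I\right) = -5 + o + 2 I$)
$b{\left(H,X \right)} = 23 + X - H$ ($b{\left(H,X \right)} = X - \left(-5 + H + 2 \left(-9\right)\right) = X - \left(-5 + H - 18\right) = X - \left(-23 + H\right) = 23 + X - H$)
$\frac{10370}{b{\left(-194,-95 \right)}} - \frac{47734}{\frac{1}{-10442 - 8874}} = \frac{10370}{23 - 95 - -194} - \frac{47734}{\frac{1}{-10442 - 8874}} = \frac{10370}{23 - 95 + 194} - \frac{47734}{\frac{1}{-19316}} = \frac{10370}{122} - \frac{47734}{- \frac{1}{19316}} = 10370 \cdot \frac{1}{122} - -922029944 = 85 + 922029944 = 922030029$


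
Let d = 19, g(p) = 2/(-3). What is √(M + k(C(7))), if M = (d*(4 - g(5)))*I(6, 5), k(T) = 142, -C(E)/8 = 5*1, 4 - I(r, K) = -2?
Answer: √674 ≈ 25.962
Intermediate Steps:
g(p) = -⅔ (g(p) = 2*(-⅓) = -⅔)
I(r, K) = 6 (I(r, K) = 4 - 1*(-2) = 4 + 2 = 6)
C(E) = -40
M = 532 (M = (19*(4 - 1*(-⅔)))*6 = (19*(4 + ⅔))*6 = (19*(14/3))*6 = (266/3)*6 = 532)
√(M + k(C(7))) = √(532 + 142) = √674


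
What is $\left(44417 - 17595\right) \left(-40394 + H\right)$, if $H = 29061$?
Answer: $-303973726$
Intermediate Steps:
$\left(44417 - 17595\right) \left(-40394 + H\right) = \left(44417 - 17595\right) \left(-40394 + 29061\right) = 26822 \left(-11333\right) = -303973726$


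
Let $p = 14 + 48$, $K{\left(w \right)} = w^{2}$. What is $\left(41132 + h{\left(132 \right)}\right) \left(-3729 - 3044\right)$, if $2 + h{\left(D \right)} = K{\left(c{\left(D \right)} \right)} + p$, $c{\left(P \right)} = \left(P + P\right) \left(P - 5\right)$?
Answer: $-7613989701448$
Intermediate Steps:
$c{\left(P \right)} = 2 P \left(-5 + P\right)$
$p = 62$
$h{\left(D \right)} = 60 + 4 D^{2} \left(-5 + D\right)^{2}$ ($h{\left(D \right)} = -2 + \left(\left(2 D \left(-5 + D\right)\right)^{2} + 62\right) = -2 + \left(4 D^{2} \left(-5 + D\right)^{2} + 62\right) = -2 + \left(62 + 4 D^{2} \left(-5 + D\right)^{2}\right) = 60 + 4 D^{2} \left(-5 + D\right)^{2}$)
$\left(41132 + h{\left(132 \right)}\right) \left(-3729 - 3044\right) = \left(41132 + \left(60 + 4 \cdot 132^{2} \left(-5 + 132\right)^{2}\right)\right) \left(-3729 - 3044\right) = \left(41132 + \left(60 + 4 \cdot 17424 \cdot 127^{2}\right)\right) \left(-6773\right) = \left(41132 + \left(60 + 4 \cdot 17424 \cdot 16129\right)\right) \left(-6773\right) = \left(41132 + \left(60 + 1124126784\right)\right) \left(-6773\right) = \left(41132 + 1124126844\right) \left(-6773\right) = 1124167976 \left(-6773\right) = -7613989701448$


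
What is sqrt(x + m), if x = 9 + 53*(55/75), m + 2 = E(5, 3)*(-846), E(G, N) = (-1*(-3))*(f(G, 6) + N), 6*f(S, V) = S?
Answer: I*sqrt(2178705)/15 ≈ 98.403*I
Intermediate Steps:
f(S, V) = S/6
E(G, N) = G/2 + 3*N (E(G, N) = (-1*(-3))*(G/6 + N) = 3*(N + G/6) = G/2 + 3*N)
m = -9731 (m = -2 + ((1/2)*5 + 3*3)*(-846) = -2 + (5/2 + 9)*(-846) = -2 + (23/2)*(-846) = -2 - 9729 = -9731)
x = 718/15 (x = 9 + 53*(55*(1/75)) = 9 + 53*(11/15) = 9 + 583/15 = 718/15 ≈ 47.867)
sqrt(x + m) = sqrt(718/15 - 9731) = sqrt(-145247/15) = I*sqrt(2178705)/15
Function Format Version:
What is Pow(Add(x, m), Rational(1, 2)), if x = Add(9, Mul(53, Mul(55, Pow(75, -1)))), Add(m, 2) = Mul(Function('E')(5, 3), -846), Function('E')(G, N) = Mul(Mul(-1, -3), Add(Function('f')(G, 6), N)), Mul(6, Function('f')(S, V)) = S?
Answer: Mul(Rational(1, 15), I, Pow(2178705, Rational(1, 2))) ≈ Mul(98.403, I)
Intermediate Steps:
Function('f')(S, V) = Mul(Rational(1, 6), S)
Function('E')(G, N) = Add(Mul(Rational(1, 2), G), Mul(3, N)) (Function('E')(G, N) = Mul(Mul(-1, -3), Add(Mul(Rational(1, 6), G), N)) = Mul(3, Add(N, Mul(Rational(1, 6), G))) = Add(Mul(Rational(1, 2), G), Mul(3, N)))
m = -9731 (m = Add(-2, Mul(Add(Mul(Rational(1, 2), 5), Mul(3, 3)), -846)) = Add(-2, Mul(Add(Rational(5, 2), 9), -846)) = Add(-2, Mul(Rational(23, 2), -846)) = Add(-2, -9729) = -9731)
x = Rational(718, 15) (x = Add(9, Mul(53, Mul(55, Rational(1, 75)))) = Add(9, Mul(53, Rational(11, 15))) = Add(9, Rational(583, 15)) = Rational(718, 15) ≈ 47.867)
Pow(Add(x, m), Rational(1, 2)) = Pow(Add(Rational(718, 15), -9731), Rational(1, 2)) = Pow(Rational(-145247, 15), Rational(1, 2)) = Mul(Rational(1, 15), I, Pow(2178705, Rational(1, 2)))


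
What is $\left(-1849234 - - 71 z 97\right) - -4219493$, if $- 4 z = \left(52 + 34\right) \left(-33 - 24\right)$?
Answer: $\frac{21620555}{2} \approx 1.081 \cdot 10^{7}$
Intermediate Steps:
$z = \frac{2451}{2}$ ($z = - \frac{\left(52 + 34\right) \left(-33 - 24\right)}{4} = - \frac{86 \left(-57\right)}{4} = \left(- \frac{1}{4}\right) \left(-4902\right) = \frac{2451}{2} \approx 1225.5$)
$\left(-1849234 - - 71 z 97\right) - -4219493 = \left(-1849234 - \left(-71\right) \frac{2451}{2} \cdot 97\right) - -4219493 = \left(-1849234 - \left(- \frac{174021}{2}\right) 97\right) + 4219493 = \left(-1849234 - - \frac{16880037}{2}\right) + 4219493 = \left(-1849234 + \frac{16880037}{2}\right) + 4219493 = \frac{13181569}{2} + 4219493 = \frac{21620555}{2}$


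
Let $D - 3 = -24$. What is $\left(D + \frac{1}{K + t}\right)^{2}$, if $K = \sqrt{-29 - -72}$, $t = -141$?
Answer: $\frac{43417848541}{98386561} + \frac{416739 \sqrt{43}}{196773122} \approx 441.31$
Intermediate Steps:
$D = -21$ ($D = 3 - 24 = -21$)
$K = \sqrt{43}$ ($K = \sqrt{-29 + 72} = \sqrt{43} \approx 6.5574$)
$\left(D + \frac{1}{K + t}\right)^{2} = \left(-21 + \frac{1}{\sqrt{43} - 141}\right)^{2} = \left(-21 + \frac{1}{-141 + \sqrt{43}}\right)^{2}$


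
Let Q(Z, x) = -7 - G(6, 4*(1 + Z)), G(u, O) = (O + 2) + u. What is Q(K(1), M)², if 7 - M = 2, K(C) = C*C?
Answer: 529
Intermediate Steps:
G(u, O) = 2 + O + u (G(u, O) = (2 + O) + u = 2 + O + u)
K(C) = C²
M = 5 (M = 7 - 1*2 = 7 - 2 = 5)
Q(Z, x) = -19 - 4*Z (Q(Z, x) = -7 - (2 + 4*(1 + Z) + 6) = -7 - (2 + (4 + 4*Z) + 6) = -7 - (12 + 4*Z) = -7 + (-12 - 4*Z) = -19 - 4*Z)
Q(K(1), M)² = (-19 - 4*1²)² = (-19 - 4*1)² = (-19 - 4)² = (-23)² = 529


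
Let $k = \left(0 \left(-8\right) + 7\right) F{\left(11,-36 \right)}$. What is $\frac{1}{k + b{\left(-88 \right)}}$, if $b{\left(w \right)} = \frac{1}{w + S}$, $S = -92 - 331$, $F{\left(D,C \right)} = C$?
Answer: $- \frac{511}{128773} \approx -0.0039682$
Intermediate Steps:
$k = -252$ ($k = \left(0 \left(-8\right) + 7\right) \left(-36\right) = \left(0 + 7\right) \left(-36\right) = 7 \left(-36\right) = -252$)
$S = -423$ ($S = -92 - 331 = -423$)
$b{\left(w \right)} = \frac{1}{-423 + w}$ ($b{\left(w \right)} = \frac{1}{w - 423} = \frac{1}{-423 + w}$)
$\frac{1}{k + b{\left(-88 \right)}} = \frac{1}{-252 + \frac{1}{-423 - 88}} = \frac{1}{-252 + \frac{1}{-511}} = \frac{1}{-252 - \frac{1}{511}} = \frac{1}{- \frac{128773}{511}} = - \frac{511}{128773}$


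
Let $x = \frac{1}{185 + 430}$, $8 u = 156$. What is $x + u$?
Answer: $\frac{23987}{1230} \approx 19.502$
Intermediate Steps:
$u = \frac{39}{2}$ ($u = \frac{1}{8} \cdot 156 = \frac{39}{2} \approx 19.5$)
$x = \frac{1}{615} \approx 0.001626$
$x + u = \frac{1}{615} + \frac{39}{2} = \frac{23987}{1230}$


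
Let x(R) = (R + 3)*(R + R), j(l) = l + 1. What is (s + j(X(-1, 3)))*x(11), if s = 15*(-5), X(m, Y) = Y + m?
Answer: -22176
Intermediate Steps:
j(l) = 1 + l
x(R) = 2*R*(3 + R) (x(R) = (3 + R)*(2*R) = 2*R*(3 + R))
s = -75
(s + j(X(-1, 3)))*x(11) = (-75 + (1 + (3 - 1)))*(2*11*(3 + 11)) = (-75 + (1 + 2))*(2*11*14) = (-75 + 3)*308 = -72*308 = -22176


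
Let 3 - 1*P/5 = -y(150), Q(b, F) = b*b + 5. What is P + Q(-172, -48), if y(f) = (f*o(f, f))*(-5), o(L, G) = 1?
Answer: 25854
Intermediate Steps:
Q(b, F) = 5 + b² (Q(b, F) = b² + 5 = 5 + b²)
y(f) = -5*f (y(f) = (f*1)*(-5) = f*(-5) = -5*f)
P = -3735 (P = 15 - (-5)*(-5*150) = 15 - (-5)*(-750) = 15 - 5*750 = 15 - 3750 = -3735)
P + Q(-172, -48) = -3735 + (5 + (-172)²) = -3735 + (5 + 29584) = -3735 + 29589 = 25854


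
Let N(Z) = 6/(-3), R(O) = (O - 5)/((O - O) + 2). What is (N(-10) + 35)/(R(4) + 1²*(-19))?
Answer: -22/13 ≈ -1.6923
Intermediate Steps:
R(O) = -5/2 + O/2 (R(O) = (-5 + O)/(0 + 2) = (-5 + O)/2 = (-5 + O)*(½) = -5/2 + O/2)
N(Z) = -2 (N(Z) = 6*(-⅓) = -2)
(N(-10) + 35)/(R(4) + 1²*(-19)) = (-2 + 35)/((-5/2 + (½)*4) + 1²*(-19)) = 33/((-5/2 + 2) + 1*(-19)) = 33/(-½ - 19) = 33/(-39/2) = -2/39*33 = -22/13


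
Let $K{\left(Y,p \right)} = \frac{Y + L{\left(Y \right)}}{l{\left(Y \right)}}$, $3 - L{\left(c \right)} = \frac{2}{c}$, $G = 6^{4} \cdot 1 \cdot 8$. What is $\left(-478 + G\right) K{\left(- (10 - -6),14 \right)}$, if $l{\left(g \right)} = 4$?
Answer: $- \frac{509335}{16} \approx -31833.0$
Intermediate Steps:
$G = 10368$ ($G = 1296 \cdot 1 \cdot 8 = 1296 \cdot 8 = 10368$)
$L{\left(c \right)} = 3 - \frac{2}{c}$
$K{\left(Y,p \right)} = \frac{3}{4} - \frac{1}{2 Y} + \frac{Y}{4}$ ($K{\left(Y,p \right)} = \frac{Y + \left(3 - \frac{2}{Y}\right)}{4} = \left(3 + Y - \frac{2}{Y}\right) \frac{1}{4} = \frac{3}{4} - \frac{1}{2 Y} + \frac{Y}{4}$)
$\left(-478 + G\right) K{\left(- (10 - -6),14 \right)} = \left(-478 + 10368\right) \frac{-2 + \left(- (10 - -6)\right)^{2} + 3 \left(- (10 - -6)\right)}{4 \left(- (10 - -6)\right)} = 9890 \frac{-2 + \left(- (10 + 6)\right)^{2} + 3 \left(- (10 + 6)\right)}{4 \left(- (10 + 6)\right)} = 9890 \frac{-2 + \left(\left(-1\right) 16\right)^{2} + 3 \left(\left(-1\right) 16\right)}{4 \left(\left(-1\right) 16\right)} = 9890 \frac{-2 + \left(-16\right)^{2} + 3 \left(-16\right)}{4 \left(-16\right)} = 9890 \cdot \frac{1}{4} \left(- \frac{1}{16}\right) \left(-2 + 256 - 48\right) = 9890 \cdot \frac{1}{4} \left(- \frac{1}{16}\right) 206 = 9890 \left(- \frac{103}{32}\right) = - \frac{509335}{16}$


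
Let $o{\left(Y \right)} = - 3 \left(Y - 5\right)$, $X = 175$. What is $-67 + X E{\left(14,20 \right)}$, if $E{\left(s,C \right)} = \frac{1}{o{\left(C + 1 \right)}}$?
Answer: $- \frac{3391}{48} \approx -70.646$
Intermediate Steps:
$o{\left(Y \right)} = 15 - 3 Y$ ($o{\left(Y \right)} = - 3 \left(-5 + Y\right) = 15 - 3 Y$)
$E{\left(s,C \right)} = \frac{1}{12 - 3 C}$ ($E{\left(s,C \right)} = \frac{1}{15 - 3 \left(C + 1\right)} = \frac{1}{15 - 3 \left(1 + C\right)} = \frac{1}{15 - \left(3 + 3 C\right)} = \frac{1}{12 - 3 C}$)
$-67 + X E{\left(14,20 \right)} = -67 + 175 \left(- \frac{1}{-12 + 3 \cdot 20}\right) = -67 + 175 \left(- \frac{1}{-12 + 60}\right) = -67 + 175 \left(- \frac{1}{48}\right) = -67 - \frac{175}{48} = - \frac{3391}{48}$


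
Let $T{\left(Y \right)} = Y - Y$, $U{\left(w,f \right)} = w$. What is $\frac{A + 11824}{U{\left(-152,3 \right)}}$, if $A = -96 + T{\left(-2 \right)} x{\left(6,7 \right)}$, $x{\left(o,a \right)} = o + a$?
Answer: $- \frac{1466}{19} \approx -77.158$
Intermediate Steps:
$T{\left(Y \right)} = 0$
$x{\left(o,a \right)} = a + o$
$A = -96$ ($A = -96 + 0 \left(7 + 6\right) = -96 + 0 \cdot 13 = -96 + 0 = -96$)
$\frac{A + 11824}{U{\left(-152,3 \right)}} = \frac{-96 + 11824}{-152} = 11728 \left(- \frac{1}{152}\right) = - \frac{1466}{19}$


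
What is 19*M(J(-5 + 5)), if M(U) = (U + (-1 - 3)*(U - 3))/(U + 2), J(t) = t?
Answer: 114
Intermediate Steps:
M(U) = (12 - 3*U)/(2 + U) (M(U) = (U - 4*(-3 + U))/(2 + U) = (U + (12 - 4*U))/(2 + U) = (12 - 3*U)/(2 + U))
19*M(J(-5 + 5)) = 19*(3*(4 - (-5 + 5))/(2 + (-5 + 5))) = 19*(3*(4 - 1*0)/(2 + 0)) = 19*(3*(4 + 0)/2) = 19*(3*(½)*4) = 19*6 = 114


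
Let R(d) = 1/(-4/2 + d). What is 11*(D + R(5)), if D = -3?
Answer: -88/3 ≈ -29.333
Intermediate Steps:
R(d) = 1/(-2 + d) (R(d) = 1/(-4*1/2 + d) = 1/(-2 + d))
11*(D + R(5)) = 11*(-3 + 1/(-2 + 5)) = 11*(-3 + 1/3) = 11*(-8/3) = -88/3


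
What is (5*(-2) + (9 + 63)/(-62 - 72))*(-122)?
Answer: 86132/67 ≈ 1285.6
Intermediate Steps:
(5*(-2) + (9 + 63)/(-62 - 72))*(-122) = (-10 + 72/(-134))*(-122) = (-10 + 72*(-1/134))*(-122) = (-10 - 36/67)*(-122) = -706/67*(-122) = 86132/67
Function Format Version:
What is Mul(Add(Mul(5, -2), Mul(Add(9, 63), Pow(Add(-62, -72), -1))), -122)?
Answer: Rational(86132, 67) ≈ 1285.6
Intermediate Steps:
Mul(Add(Mul(5, -2), Mul(Add(9, 63), Pow(Add(-62, -72), -1))), -122) = Mul(Add(-10, Mul(72, Pow(-134, -1))), -122) = Mul(Add(-10, Mul(72, Rational(-1, 134))), -122) = Mul(Add(-10, Rational(-36, 67)), -122) = Mul(Rational(-706, 67), -122) = Rational(86132, 67)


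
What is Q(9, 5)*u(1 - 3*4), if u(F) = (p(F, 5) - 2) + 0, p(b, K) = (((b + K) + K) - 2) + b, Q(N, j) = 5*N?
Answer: -720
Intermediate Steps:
p(b, K) = -2 + 2*K + 2*b (p(b, K) = (((K + b) + K) - 2) + b = ((b + 2*K) - 2) + b = (-2 + b + 2*K) + b = -2 + 2*K + 2*b)
u(F) = 6 + 2*F (u(F) = ((-2 + 2*5 + 2*F) - 2) + 0 = ((-2 + 10 + 2*F) - 2) + 0 = ((8 + 2*F) - 2) + 0 = (6 + 2*F) + 0 = 6 + 2*F)
Q(9, 5)*u(1 - 3*4) = (5*9)*(6 + 2*(1 - 3*4)) = 45*(6 + 2*(1 - 12)) = 45*(6 + 2*(-11)) = 45*(6 - 22) = 45*(-16) = -720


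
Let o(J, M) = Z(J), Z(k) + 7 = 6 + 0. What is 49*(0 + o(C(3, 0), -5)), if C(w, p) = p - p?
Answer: -49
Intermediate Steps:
Z(k) = -1 (Z(k) = -7 + (6 + 0) = -7 + 6 = -1)
C(w, p) = 0
o(J, M) = -1
49*(0 + o(C(3, 0), -5)) = 49*(0 - 1) = 49*(-1) = -49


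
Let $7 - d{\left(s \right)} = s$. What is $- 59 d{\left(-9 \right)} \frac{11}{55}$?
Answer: $- \frac{944}{5} \approx -188.8$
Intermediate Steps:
$d{\left(s \right)} = 7 - s$
$- 59 d{\left(-9 \right)} \frac{11}{55} = - 59 \left(7 - -9\right) \frac{11}{55} = - 59 \left(7 + 9\right) 11 \cdot \frac{1}{55} = \left(-59\right) 16 \cdot \frac{1}{5} = \left(-944\right) \frac{1}{5} = - \frac{944}{5}$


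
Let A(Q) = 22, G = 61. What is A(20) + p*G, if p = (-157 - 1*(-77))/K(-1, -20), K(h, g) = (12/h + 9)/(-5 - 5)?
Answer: -48734/3 ≈ -16245.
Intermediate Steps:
K(h, g) = -9/10 - 6/(5*h) (K(h, g) = (9 + 12/h)/(-10) = (9 + 12/h)*(-⅒) = -9/10 - 6/(5*h))
p = -800/3 (p = (-157 - 1*(-77))/(((3/10)*(-4 - 3*(-1))/(-1))) = (-157 + 77)/(((3/10)*(-1)*(-4 + 3))) = -80/((3/10)*(-1)*(-1)) = -80/3/10 = -80*10/3 = -800/3 ≈ -266.67)
A(20) + p*G = 22 - 800/3*61 = 22 - 48800/3 = -48734/3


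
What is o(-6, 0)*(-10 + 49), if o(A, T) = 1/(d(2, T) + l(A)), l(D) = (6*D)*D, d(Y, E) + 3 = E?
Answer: 13/71 ≈ 0.18310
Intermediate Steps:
d(Y, E) = -3 + E
l(D) = 6*D**2
o(A, T) = 1/(-3 + T + 6*A**2) (o(A, T) = 1/((-3 + T) + 6*A**2) = 1/(-3 + T + 6*A**2))
o(-6, 0)*(-10 + 49) = (-10 + 49)/(-3 + 0 + 6*(-6)**2) = 39/(-3 + 0 + 6*36) = 39/(-3 + 0 + 216) = 39/213 = (1/213)*39 = 13/71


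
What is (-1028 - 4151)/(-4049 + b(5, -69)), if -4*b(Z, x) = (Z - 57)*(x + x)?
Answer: 5179/5843 ≈ 0.88636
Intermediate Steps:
b(Z, x) = -x*(-57 + Z)/2 (b(Z, x) = -(Z - 57)*(x + x)/4 = -(-57 + Z)*2*x/4 = -x*(-57 + Z)/2)
(-1028 - 4151)/(-4049 + b(5, -69)) = (-1028 - 4151)/(-4049 + (½)*(-69)*(57 - 1*5)) = -5179/(-4049 + (½)*(-69)*(57 - 5)) = -5179/(-4049 + (½)*(-69)*52) = -5179/(-4049 - 1794) = -5179/(-5843) = -5179*(-1/5843) = 5179/5843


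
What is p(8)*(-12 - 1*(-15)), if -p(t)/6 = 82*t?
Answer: -11808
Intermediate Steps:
p(t) = -492*t
p(8)*(-12 - 1*(-15)) = (-492*8)*(-12 - 1*(-15)) = -3936*(-12 + 15) = -3936*3 = -11808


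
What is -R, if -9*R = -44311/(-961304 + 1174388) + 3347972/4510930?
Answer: 256757723209/4325431536540 ≈ 0.059360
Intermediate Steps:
R = -256757723209/4325431536540 (R = -(-44311/(-961304 + 1174388) + 3347972/4510930)/9 = -(-44311/213084 + 3347972*(1/4510930))/9 = -(-44311*1/213084 + 1673986/2255465)/9 = -(-44311/213084 + 1673986/2255465)/9 = -⅑*256757723209/480603504060 = -256757723209/4325431536540 ≈ -0.059360)
-R = -1*(-256757723209/4325431536540) = 256757723209/4325431536540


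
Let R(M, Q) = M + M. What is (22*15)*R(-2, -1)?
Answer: -1320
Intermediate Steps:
R(M, Q) = 2*M
(22*15)*R(-2, -1) = (22*15)*(2*(-2)) = 330*(-4) = -1320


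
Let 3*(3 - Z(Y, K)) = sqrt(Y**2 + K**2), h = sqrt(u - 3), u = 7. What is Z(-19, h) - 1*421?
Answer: -418 - sqrt(365)/3 ≈ -424.37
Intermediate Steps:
h = 2 (h = sqrt(7 - 3) = sqrt(4) = 2)
Z(Y, K) = 3 - sqrt(K**2 + Y**2)/3 (Z(Y, K) = 3 - sqrt(Y**2 + K**2)/3 = 3 - sqrt(K**2 + Y**2)/3)
Z(-19, h) - 1*421 = (3 - sqrt(2**2 + (-19)**2)/3) - 1*421 = (3 - sqrt(4 + 361)/3) - 421 = (3 - sqrt(365)/3) - 421 = -418 - sqrt(365)/3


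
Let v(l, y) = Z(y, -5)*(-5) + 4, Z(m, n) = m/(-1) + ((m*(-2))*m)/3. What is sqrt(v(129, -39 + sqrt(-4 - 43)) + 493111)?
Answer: sqrt(4480500 - 2295*I*sqrt(47))/3 ≈ 705.57 - 1.2388*I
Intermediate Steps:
Z(m, n) = -m - 2*m**2/3 (Z(m, n) = m*(-1) + ((-2*m)*m)*(1/3) = -m - 2*m**2*(1/3) = -m - 2*m**2/3)
v(l, y) = 4 + 5*y*(3 + 2*y)/3 (v(l, y) = -y*(3 + 2*y)/3*(-5) + 4 = 5*y*(3 + 2*y)/3 + 4 = 4 + 5*y*(3 + 2*y)/3)
sqrt(v(129, -39 + sqrt(-4 - 43)) + 493111) = sqrt((4 + 5*(-39 + sqrt(-4 - 43))*(3 + 2*(-39 + sqrt(-4 - 43)))/3) + 493111) = sqrt((4 + 5*(-39 + sqrt(-47))*(3 + 2*(-39 + sqrt(-47)))/3) + 493111) = sqrt((4 + 5*(-39 + I*sqrt(47))*(3 + 2*(-39 + I*sqrt(47)))/3) + 493111) = sqrt((4 + 5*(-39 + I*sqrt(47))*(3 + (-78 + 2*I*sqrt(47)))/3) + 493111) = sqrt((4 + 5*(-39 + I*sqrt(47))*(-75 + 2*I*sqrt(47))/3) + 493111) = sqrt((4 + 5*(-75 + 2*I*sqrt(47))*(-39 + I*sqrt(47))/3) + 493111) = sqrt(493115 + 5*(-75 + 2*I*sqrt(47))*(-39 + I*sqrt(47))/3)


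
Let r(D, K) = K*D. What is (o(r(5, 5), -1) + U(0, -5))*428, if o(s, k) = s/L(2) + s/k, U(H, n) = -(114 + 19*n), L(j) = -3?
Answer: -67196/3 ≈ -22399.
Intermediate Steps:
r(D, K) = D*K
U(H, n) = -114 - 19*n (U(H, n) = -19*(6 + n) = -114 - 19*n)
o(s, k) = -s/3 + s/k (o(s, k) = s/(-3) + s/k = s*(-⅓) + s/k = -s/3 + s/k)
(o(r(5, 5), -1) + U(0, -5))*428 = ((-5*5/3 + (5*5)/(-1)) + (-114 - 19*(-5)))*428 = ((-⅓*25 + 25*(-1)) + (-114 + 95))*428 = ((-25/3 - 25) - 19)*428 = (-100/3 - 19)*428 = -157/3*428 = -67196/3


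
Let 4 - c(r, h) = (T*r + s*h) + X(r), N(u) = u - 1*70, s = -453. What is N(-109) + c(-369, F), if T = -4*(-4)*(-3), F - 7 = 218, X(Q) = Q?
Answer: 84407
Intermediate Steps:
N(u) = -70 + u (N(u) = u - 70 = -70 + u)
F = 225 (F = 7 + 218 = 225)
T = -48 (T = 16*(-3) = -48)
c(r, h) = 4 + 47*r + 453*h (c(r, h) = 4 - ((-48*r - 453*h) + r) = 4 - ((-453*h - 48*r) + r) = 4 - (-453*h - 47*r) = 4 + (47*r + 453*h) = 4 + 47*r + 453*h)
N(-109) + c(-369, F) = (-70 - 109) + (4 + 47*(-369) + 453*225) = -179 + (4 - 17343 + 101925) = -179 + 84586 = 84407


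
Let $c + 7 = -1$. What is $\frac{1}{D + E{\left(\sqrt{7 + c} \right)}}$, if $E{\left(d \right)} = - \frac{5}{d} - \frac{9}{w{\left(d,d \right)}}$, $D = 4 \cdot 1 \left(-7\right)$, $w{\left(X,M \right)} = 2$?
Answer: $- \frac{26}{865} - \frac{4 i}{865} \approx -0.030058 - 0.0046243 i$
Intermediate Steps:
$c = -8$ ($c = -7 - 1 = -8$)
$D = -28$ ($D = 4 \left(-7\right) = -28$)
$E{\left(d \right)} = - \frac{9}{2} - \frac{5}{d}$ ($E{\left(d \right)} = - \frac{5}{d} - \frac{9}{2} = - \frac{9}{2} - \frac{5}{d}$)
$\frac{1}{D + E{\left(\sqrt{7 + c} \right)}} = \frac{1}{-28 - \left(\frac{9}{2} + \frac{5}{\sqrt{7 - 8}}\right)} = \frac{1}{-28 - \left(\frac{9}{2} + \frac{5}{\sqrt{-1}}\right)} = \frac{1}{-28 - \left(\frac{9}{2} + \frac{5}{i}\right)} = \frac{1}{-28 - \left(\frac{9}{2} + 5 \left(- i\right)\right)} = \frac{1}{-28 - \left(\frac{9}{2} - 5 i\right)} = \frac{1}{- \frac{65}{2} + 5 i} = \frac{4 \left(- \frac{65}{2} - 5 i\right)}{4325}$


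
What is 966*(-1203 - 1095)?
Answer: -2219868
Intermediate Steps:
966*(-1203 - 1095) = 966*(-2298) = -2219868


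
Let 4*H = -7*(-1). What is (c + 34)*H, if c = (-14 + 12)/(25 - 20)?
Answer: 294/5 ≈ 58.800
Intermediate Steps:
H = 7/4 (H = (-7*(-1))/4 = (1/4)*7 = 7/4 ≈ 1.7500)
c = -2/5 ≈ -0.40000
(c + 34)*H = (-2/5 + 34)*(7/4) = (168/5)*(7/4) = 294/5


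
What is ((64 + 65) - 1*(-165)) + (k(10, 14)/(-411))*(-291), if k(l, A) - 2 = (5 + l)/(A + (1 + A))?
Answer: 1175143/3973 ≈ 295.78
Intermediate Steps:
k(l, A) = 2 + (5 + l)/(1 + 2*A) (k(l, A) = 2 + (5 + l)/(A + (1 + A)) = 2 + (5 + l)/(1 + 2*A))
((64 + 65) - 1*(-165)) + (k(10, 14)/(-411))*(-291) = ((64 + 65) - 1*(-165)) + (((7 + 10 + 4*14)/(1 + 2*14))/(-411))*(-291) = (129 + 165) + (((7 + 10 + 56)/(1 + 28))*(-1/411))*(-291) = 294 + ((73/29)*(-1/411))*(-291) = 294 - 73/11919*(-291) = 294 + 7081/3973 = 1175143/3973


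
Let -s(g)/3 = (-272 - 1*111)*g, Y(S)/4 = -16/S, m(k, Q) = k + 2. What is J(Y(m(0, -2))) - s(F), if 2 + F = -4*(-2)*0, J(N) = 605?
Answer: 2903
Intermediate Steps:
m(k, Q) = 2 + k
Y(S) = -64/S (Y(S) = 4*(-16/S) = -64/S)
F = -2 (F = -2 - 4*(-2)*0 = -2 + 8*0 = -2 + 0 = -2)
s(g) = 1149*g (s(g) = -3*(-272 - 1*111)*g = -3*(-272 - 111)*g = -(-1149)*g = 1149*g)
J(Y(m(0, -2))) - s(F) = 605 - 1149*(-2) = 605 - 1*(-2298) = 605 + 2298 = 2903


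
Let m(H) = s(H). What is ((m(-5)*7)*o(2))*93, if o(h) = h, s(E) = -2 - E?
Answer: 3906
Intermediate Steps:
m(H) = -2 - H
((m(-5)*7)*o(2))*93 = (((-2 - 1*(-5))*7)*2)*93 = (((-2 + 5)*7)*2)*93 = ((3*7)*2)*93 = (21*2)*93 = 42*93 = 3906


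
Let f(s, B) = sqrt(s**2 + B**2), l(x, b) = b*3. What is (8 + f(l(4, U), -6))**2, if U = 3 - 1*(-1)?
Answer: 244 + 96*sqrt(5) ≈ 458.66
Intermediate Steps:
U = 4 (U = 3 + 1 = 4)
l(x, b) = 3*b
f(s, B) = sqrt(B**2 + s**2)
(8 + f(l(4, U), -6))**2 = (8 + sqrt((-6)**2 + (3*4)**2))**2 = (8 + sqrt(36 + 12**2))**2 = (8 + sqrt(36 + 144))**2 = (8 + sqrt(180))**2 = (8 + 6*sqrt(5))**2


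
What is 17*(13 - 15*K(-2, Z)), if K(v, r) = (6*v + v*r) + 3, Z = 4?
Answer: 4556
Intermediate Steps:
K(v, r) = 3 + 6*v + r*v (K(v, r) = (6*v + r*v) + 3 = 3 + 6*v + r*v)
17*(13 - 15*K(-2, Z)) = 17*(13 - 15*(3 + 6*(-2) + 4*(-2))) = 17*(13 - 15*(3 - 12 - 8)) = 17*(13 - 15*(-17)) = 17*(13 + 255) = 17*268 = 4556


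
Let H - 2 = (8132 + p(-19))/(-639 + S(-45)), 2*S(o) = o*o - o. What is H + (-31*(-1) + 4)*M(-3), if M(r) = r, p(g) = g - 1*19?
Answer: -5449/66 ≈ -82.561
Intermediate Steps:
p(g) = -19 + g (p(g) = g - 19 = -19 + g)
S(o) = o²/2 - o/2 (S(o) = (o*o - o)/2 = (o² - o)/2 = o²/2 - o/2)
H = 1481/66 (H = 2 + (8132 + (-19 - 19))/(-639 + (½)*(-45)*(-1 - 45)) = 2 + (8132 - 38)/(-639 + (½)*(-45)*(-46)) = 2 + 8094/(-639 + 1035) = 2 + 8094/396 = 2 + 8094*(1/396) = 2 + 1349/66 = 1481/66 ≈ 22.439)
H + (-31*(-1) + 4)*M(-3) = 1481/66 + (-31*(-1) + 4)*(-3) = 1481/66 + (31 + 4)*(-3) = 1481/66 + 35*(-3) = 1481/66 - 105 = -5449/66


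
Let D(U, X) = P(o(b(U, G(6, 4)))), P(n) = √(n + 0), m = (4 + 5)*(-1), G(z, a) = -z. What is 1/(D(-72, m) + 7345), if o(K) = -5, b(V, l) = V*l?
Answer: 1469/10789806 - I*√5/53949030 ≈ 0.00013615 - 4.1448e-8*I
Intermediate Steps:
m = -9 (m = 9*(-1) = -9)
P(n) = √n
D(U, X) = I*√5 (D(U, X) = √(-5) = I*√5)
1/(D(-72, m) + 7345) = 1/(I*√5 + 7345) = 1/(7345 + I*√5)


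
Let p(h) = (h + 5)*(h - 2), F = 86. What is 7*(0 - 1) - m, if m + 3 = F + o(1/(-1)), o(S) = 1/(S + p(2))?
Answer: -89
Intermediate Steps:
p(h) = (-2 + h)*(5 + h) (p(h) = (5 + h)*(-2 + h) = (-2 + h)*(5 + h))
o(S) = 1/S (o(S) = 1/(S + (-10 + 2² + 3*2)) = 1/(S + (-10 + 4 + 6)) = 1/(S + 0) = 1/S)
m = 82 (m = -3 + (86 + 1/(1/(-1))) = -3 + (86 + 1/(-1)) = -3 + (86 - 1) = -3 + 85 = 82)
7*(0 - 1) - m = 7*(0 - 1) - 1*82 = 7*(-1) - 82 = -7 - 82 = -89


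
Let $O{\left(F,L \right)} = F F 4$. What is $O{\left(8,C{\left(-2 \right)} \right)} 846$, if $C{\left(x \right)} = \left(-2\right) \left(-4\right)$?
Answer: $216576$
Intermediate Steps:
$C{\left(x \right)} = 8$
$O{\left(F,L \right)} = 4 F^{2}$ ($O{\left(F,L \right)} = F^{2} \cdot 4 = 4 F^{2}$)
$O{\left(8,C{\left(-2 \right)} \right)} 846 = 4 \cdot 8^{2} \cdot 846 = 4 \cdot 64 \cdot 846 = 256 \cdot 846 = 216576$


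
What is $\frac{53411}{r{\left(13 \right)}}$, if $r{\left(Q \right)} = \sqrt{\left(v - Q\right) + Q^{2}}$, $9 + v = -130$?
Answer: $\frac{53411 \sqrt{17}}{17} \approx 12954.0$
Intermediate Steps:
$v = -139$ ($v = -9 - 130 = -139$)
$r{\left(Q \right)} = \sqrt{-139 + Q^{2} - Q}$ ($r{\left(Q \right)} = \sqrt{\left(-139 - Q\right) + Q^{2}} = \sqrt{-139 + Q^{2} - Q}$)
$\frac{53411}{r{\left(13 \right)}} = \frac{53411}{\sqrt{-139 + 13^{2} - 13}} = \frac{53411}{\sqrt{-139 + 169 - 13}} = \frac{53411}{\sqrt{17}} = 53411 \frac{\sqrt{17}}{17} = \frac{53411 \sqrt{17}}{17}$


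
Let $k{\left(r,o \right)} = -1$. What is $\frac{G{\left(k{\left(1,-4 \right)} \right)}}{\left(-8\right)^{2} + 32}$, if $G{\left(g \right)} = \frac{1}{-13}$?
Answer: $- \frac{1}{1248} \approx -0.00080128$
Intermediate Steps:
$G{\left(g \right)} = - \frac{1}{13}$
$\frac{G{\left(k{\left(1,-4 \right)} \right)}}{\left(-8\right)^{2} + 32} = - \frac{1}{13 \left(\left(-8\right)^{2} + 32\right)} = - \frac{1}{13 \left(64 + 32\right)} = - \frac{1}{13 \cdot 96} = \left(- \frac{1}{13}\right) \frac{1}{96} = - \frac{1}{1248}$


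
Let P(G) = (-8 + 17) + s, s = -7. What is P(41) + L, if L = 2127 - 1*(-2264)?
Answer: 4393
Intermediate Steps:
P(G) = 2 (P(G) = (-8 + 17) - 7 = 9 - 7 = 2)
L = 4391 (L = 2127 + 2264 = 4391)
P(41) + L = 2 + 4391 = 4393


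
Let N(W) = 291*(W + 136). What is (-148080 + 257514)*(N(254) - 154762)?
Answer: -4516560048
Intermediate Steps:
N(W) = 39576 + 291*W (N(W) = 291*(136 + W) = 39576 + 291*W)
(-148080 + 257514)*(N(254) - 154762) = (-148080 + 257514)*((39576 + 291*254) - 154762) = 109434*((39576 + 73914) - 154762) = 109434*(113490 - 154762) = 109434*(-41272) = -4516560048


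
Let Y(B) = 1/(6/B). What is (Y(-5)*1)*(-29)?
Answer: 145/6 ≈ 24.167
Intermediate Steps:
Y(B) = B/6
(Y(-5)*1)*(-29) = (((1/6)*(-5))*1)*(-29) = -5/6*1*(-29) = -5/6*(-29) = 145/6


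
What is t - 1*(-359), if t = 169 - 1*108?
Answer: 420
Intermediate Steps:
t = 61 (t = 169 - 108 = 61)
t - 1*(-359) = 61 - 1*(-359) = 61 + 359 = 420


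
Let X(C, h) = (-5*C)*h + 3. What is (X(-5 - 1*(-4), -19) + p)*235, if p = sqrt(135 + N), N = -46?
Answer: -21620 + 235*sqrt(89) ≈ -19403.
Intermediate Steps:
X(C, h) = 3 - 5*C*h (X(C, h) = -5*C*h + 3 = 3 - 5*C*h)
p = sqrt(89) (p = sqrt(135 - 46) = sqrt(89) ≈ 9.4340)
(X(-5 - 1*(-4), -19) + p)*235 = ((3 - 5*(-5 - 1*(-4))*(-19)) + sqrt(89))*235 = ((3 - 5*(-5 + 4)*(-19)) + sqrt(89))*235 = ((3 - 5*(-1)*(-19)) + sqrt(89))*235 = ((3 - 95) + sqrt(89))*235 = (-92 + sqrt(89))*235 = -21620 + 235*sqrt(89)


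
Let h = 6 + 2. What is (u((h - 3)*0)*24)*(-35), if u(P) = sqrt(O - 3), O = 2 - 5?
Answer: -840*I*sqrt(6) ≈ -2057.6*I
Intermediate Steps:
h = 8
O = -3
u(P) = I*sqrt(6) (u(P) = sqrt(-3 - 3) = sqrt(-6) = I*sqrt(6))
(u((h - 3)*0)*24)*(-35) = ((I*sqrt(6))*24)*(-35) = (24*I*sqrt(6))*(-35) = -840*I*sqrt(6)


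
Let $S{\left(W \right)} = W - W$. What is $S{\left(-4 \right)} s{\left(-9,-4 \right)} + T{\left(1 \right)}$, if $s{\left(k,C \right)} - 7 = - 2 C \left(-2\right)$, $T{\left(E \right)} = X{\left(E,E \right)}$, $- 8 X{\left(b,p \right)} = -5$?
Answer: $\frac{5}{8} \approx 0.625$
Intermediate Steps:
$X{\left(b,p \right)} = \frac{5}{8}$ ($X{\left(b,p \right)} = \left(- \frac{1}{8}\right) \left(-5\right) = \frac{5}{8}$)
$S{\left(W \right)} = 0$
$T{\left(E \right)} = \frac{5}{8}$
$s{\left(k,C \right)} = 7 + 4 C$ ($s{\left(k,C \right)} = 7 + - 2 C \left(-2\right) = 7 + 4 C$)
$S{\left(-4 \right)} s{\left(-9,-4 \right)} + T{\left(1 \right)} = 0 \left(7 + 4 \left(-4\right)\right) + \frac{5}{8} = 0 \left(7 - 16\right) + \frac{5}{8} = 0 \left(-9\right) + \frac{5}{8} = 0 + \frac{5}{8} = \frac{5}{8}$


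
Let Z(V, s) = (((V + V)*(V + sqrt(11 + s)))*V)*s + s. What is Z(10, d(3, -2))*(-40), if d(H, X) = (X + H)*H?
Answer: -240120 - 24000*sqrt(14) ≈ -3.2992e+5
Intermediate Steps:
d(H, X) = H*(H + X) (d(H, X) = (H + X)*H = H*(H + X))
Z(V, s) = s + 2*s*V**2*(V + sqrt(11 + s)) (Z(V, s) = (((2*V)*(V + sqrt(11 + s)))*V)*s + s = ((2*V*(V + sqrt(11 + s)))*V)*s + s = (2*V**2*(V + sqrt(11 + s)))*s + s = 2*s*V**2*(V + sqrt(11 + s)) + s = s + 2*s*V**2*(V + sqrt(11 + s)))
Z(10, d(3, -2))*(-40) = ((3*(3 - 2))*(1 + 2*10**3 + 2*10**2*sqrt(11 + 3*(3 - 2))))*(-40) = ((3*1)*(1 + 2*1000 + 2*100*sqrt(11 + 3*1)))*(-40) = (3*(1 + 2000 + 2*100*sqrt(11 + 3)))*(-40) = (3*(1 + 2000 + 2*100*sqrt(14)))*(-40) = (3*(1 + 2000 + 200*sqrt(14)))*(-40) = (3*(2001 + 200*sqrt(14)))*(-40) = (6003 + 600*sqrt(14))*(-40) = -240120 - 24000*sqrt(14)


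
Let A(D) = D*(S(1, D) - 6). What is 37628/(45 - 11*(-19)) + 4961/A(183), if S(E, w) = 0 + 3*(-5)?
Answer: 71672155/488061 ≈ 146.85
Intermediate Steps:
S(E, w) = -15 (S(E, w) = 0 - 15 = -15)
A(D) = -21*D (A(D) = D*(-15 - 6) = D*(-21) = -21*D)
37628/(45 - 11*(-19)) + 4961/A(183) = 37628/(45 - 11*(-19)) + 4961/((-21*183)) = 37628/(45 + 209) + 4961/(-3843) = 37628/254 + 4961*(-1/3843) = 37628*(1/254) - 4961/3843 = 18814/127 - 4961/3843 = 71672155/488061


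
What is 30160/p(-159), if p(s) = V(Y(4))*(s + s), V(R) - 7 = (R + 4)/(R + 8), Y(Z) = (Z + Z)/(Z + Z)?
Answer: -11310/901 ≈ -12.553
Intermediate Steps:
Y(Z) = 1 (Y(Z) = (2*Z)/((2*Z)) = (2*Z)*(1/(2*Z)) = 1)
V(R) = 7 + (4 + R)/(8 + R) (V(R) = 7 + (R + 4)/(R + 8) = 7 + (4 + R)/(8 + R))
p(s) = 136*s/9 (p(s) = (4*(15 + 2*1)/(8 + 1))*(s + s) = (4*(15 + 2)/9)*(2*s) = (4*(⅑)*17)*(2*s) = 68*(2*s)/9 = 136*s/9)
30160/p(-159) = 30160/(((136/9)*(-159))) = 30160/(-7208/3) = 30160*(-3/7208) = -11310/901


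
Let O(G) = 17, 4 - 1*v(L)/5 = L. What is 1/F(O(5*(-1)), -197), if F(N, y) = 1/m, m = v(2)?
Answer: 10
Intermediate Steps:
v(L) = 20 - 5*L
m = 10 (m = 20 - 5*2 = 20 - 10 = 10)
F(N, y) = ⅒ (F(N, y) = 1/10 = ⅒)
1/F(O(5*(-1)), -197) = 1/(⅒) = 10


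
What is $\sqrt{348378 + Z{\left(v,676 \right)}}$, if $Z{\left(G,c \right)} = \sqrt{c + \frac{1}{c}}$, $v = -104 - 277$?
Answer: $\frac{\sqrt{235503528 + 26 \sqrt{456977}}}{26} \approx 590.26$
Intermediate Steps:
$v = -381$
$\sqrt{348378 + Z{\left(v,676 \right)}} = \sqrt{348378 + \sqrt{676 + \frac{1}{676}}} = \sqrt{348378 + \sqrt{\frac{456977}{676}}} = \sqrt{348378 + \frac{\sqrt{456977}}{26}}$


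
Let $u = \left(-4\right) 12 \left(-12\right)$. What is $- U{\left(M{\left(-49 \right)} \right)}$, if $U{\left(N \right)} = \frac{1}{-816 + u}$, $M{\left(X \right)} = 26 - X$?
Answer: $\frac{1}{240} \approx 0.0041667$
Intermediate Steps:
$u = 576$ ($u = \left(-48\right) \left(-12\right) = 576$)
$U{\left(N \right)} = - \frac{1}{240}$ ($U{\left(N \right)} = \frac{1}{-816 + 576} = \frac{1}{-240} = - \frac{1}{240}$)
$- U{\left(M{\left(-49 \right)} \right)} = \left(-1\right) \left(- \frac{1}{240}\right) = \frac{1}{240}$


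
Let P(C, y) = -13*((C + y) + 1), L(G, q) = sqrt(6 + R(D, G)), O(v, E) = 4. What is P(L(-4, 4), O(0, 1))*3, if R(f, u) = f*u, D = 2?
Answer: -195 - 39*I*sqrt(2) ≈ -195.0 - 55.154*I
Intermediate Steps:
L(G, q) = sqrt(6 + 2*G)
P(C, y) = -13 - 13*C - 13*y (P(C, y) = -13*(1 + C + y) = -13 - 13*C - 13*y)
P(L(-4, 4), O(0, 1))*3 = (-13 - 13*sqrt(6 + 2*(-4)) - 13*4)*3 = (-13 - 13*sqrt(6 - 8) - 52)*3 = (-13 - 13*I*sqrt(2) - 52)*3 = (-65 - 13*I*sqrt(2))*3 = -195 - 39*I*sqrt(2)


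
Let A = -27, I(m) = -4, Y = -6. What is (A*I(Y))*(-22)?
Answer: -2376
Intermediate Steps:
(A*I(Y))*(-22) = -27*(-4)*(-22) = 108*(-22) = -2376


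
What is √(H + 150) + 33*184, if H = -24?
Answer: 6072 + 3*√14 ≈ 6083.2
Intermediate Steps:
√(H + 150) + 33*184 = √(-24 + 150) + 33*184 = √126 + 6072 = 3*√14 + 6072 = 6072 + 3*√14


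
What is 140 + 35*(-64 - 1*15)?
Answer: -2625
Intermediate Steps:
140 + 35*(-64 - 1*15) = 140 + 35*(-64 - 15) = 140 + 35*(-79) = 140 - 2765 = -2625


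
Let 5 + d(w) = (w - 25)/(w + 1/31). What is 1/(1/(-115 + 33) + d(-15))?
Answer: -1189/2782 ≈ -0.42739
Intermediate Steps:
d(w) = -5 + (-25 + w)/(1/31 + w) (d(w) = -5 + (w - 25)/(w + 1/31) = -5 + (-25 + w)/(w + 1/31) = -5 + (-25 + w)/(1/31 + w))
1/(1/(-115 + 33) + d(-15)) = 1/(1/(-115 + 33) + 4*(-195 - 31*(-15))/(1 + 31*(-15))) = 1/(1/(-82) + 4*(-195 + 465)/(1 - 465)) = 1/(-1/82 + 4*270/(-464)) = 1/(-1/82 + 4*(-1/464)*270) = 1/(-1/82 - 135/58) = 1/(-2782/1189) = -1189/2782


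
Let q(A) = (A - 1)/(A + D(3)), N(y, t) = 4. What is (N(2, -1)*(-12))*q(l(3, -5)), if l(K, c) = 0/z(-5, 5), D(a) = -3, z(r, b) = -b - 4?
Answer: -16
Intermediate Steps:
z(r, b) = -4 - b
l(K, c) = 0 (l(K, c) = 0/(-4 - 1*5) = 0/(-4 - 5) = 0/(-9) = 0*(-1/9) = 0)
q(A) = (-1 + A)/(-3 + A) (q(A) = (A - 1)/(A - 3) = (-1 + A)/(-3 + A))
(N(2, -1)*(-12))*q(l(3, -5)) = (4*(-12))*((-1 + 0)/(-3 + 0)) = -48*(-1)/(-3) = -(-16)*(-1) = -48*1/3 = -16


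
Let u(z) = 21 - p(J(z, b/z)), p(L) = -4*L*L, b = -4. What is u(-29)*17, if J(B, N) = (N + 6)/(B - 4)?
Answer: 329112605/915849 ≈ 359.35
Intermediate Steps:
J(B, N) = (6 + N)/(-4 + B)
p(L) = -4*L**2
u(z) = 21 + 4*(6 - 4/z)**2/(-4 + z)**2 (u(z) = 21 - (-4)*((6 - 4/z)/(-4 + z))**2 = 21 - (-4)*(6 - 4/z)**2/(-4 + z)**2 = 21 + 4*(6 - 4/z)**2/(-4 + z)**2)
u(-29)*17 = (21 + 16*(-2 + 3*(-29))**2/((-29)**2*(-4 - 29)**2))*17 = (21 + 16*(1/841)*(-2 - 87)**2/(-33)**2)*17 = (21 + 16*(1/841)*(1/1089)*(-89)**2)*17 = (21 + 16*(1/841)*(1/1089)*7921)*17 = (21 + 126736/915849)*17 = (19359565/915849)*17 = 329112605/915849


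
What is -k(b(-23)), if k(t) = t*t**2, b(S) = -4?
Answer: 64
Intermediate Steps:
k(t) = t**3
-k(b(-23)) = -1*(-4)**3 = -1*(-64) = 64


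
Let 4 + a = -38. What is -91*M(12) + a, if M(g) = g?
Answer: -1134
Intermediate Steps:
a = -42 (a = -4 - 38 = -42)
-91*M(12) + a = -91*12 - 42 = -1092 - 42 = -1134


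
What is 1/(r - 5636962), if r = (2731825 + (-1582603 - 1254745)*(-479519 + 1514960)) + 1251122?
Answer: -1/2937908104483 ≈ -3.4038e-13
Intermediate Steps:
r = -2937902467521 (r = (2731825 - 2837348*1035441) + 1251122 = (2731825 - 2937906450468) + 1251122 = -2937903718643 + 1251122 = -2937902467521)
1/(r - 5636962) = 1/(-2937902467521 - 5636962) = 1/(-2937908104483) = -1/2937908104483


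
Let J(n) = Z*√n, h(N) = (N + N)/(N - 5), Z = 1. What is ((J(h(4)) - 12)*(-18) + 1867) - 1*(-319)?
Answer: 2402 - 36*I*√2 ≈ 2402.0 - 50.912*I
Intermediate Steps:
h(N) = 2*N/(-5 + N) (h(N) = (2*N)/(-5 + N) = 2*N/(-5 + N))
J(n) = √n (J(n) = 1*√n = √n)
((J(h(4)) - 12)*(-18) + 1867) - 1*(-319) = ((√(2*4/(-5 + 4)) - 12)*(-18) + 1867) - 1*(-319) = ((√(2*4/(-1)) - 12)*(-18) + 1867) + 319 = ((√(2*4*(-1)) - 12)*(-18) + 1867) + 319 = ((√(-8) - 12)*(-18) + 1867) + 319 = ((2*I*√2 - 12)*(-18) + 1867) + 319 = ((-12 + 2*I*√2)*(-18) + 1867) + 319 = ((216 - 36*I*√2) + 1867) + 319 = (2083 - 36*I*√2) + 319 = 2402 - 36*I*√2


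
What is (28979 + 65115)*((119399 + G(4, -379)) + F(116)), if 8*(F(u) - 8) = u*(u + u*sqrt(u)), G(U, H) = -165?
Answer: 11378222856 + 316532216*sqrt(29) ≈ 1.3083e+10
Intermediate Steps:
F(u) = 8 + u*(u + u**(3/2))/8 (F(u) = 8 + (u*(u + u*sqrt(u)))/8 = 8 + (u*(u + u**(3/2)))/8 = 8 + u*(u + u**(3/2))/8)
(28979 + 65115)*((119399 + G(4, -379)) + F(116)) = (28979 + 65115)*((119399 - 165) + (8 + (1/8)*116**2 + 116**(5/2)/8)) = 94094*(119234 + (8 + (1/8)*13456 + (26912*sqrt(29))/8)) = 94094*(119234 + (8 + 1682 + 3364*sqrt(29))) = 94094*(119234 + (1690 + 3364*sqrt(29))) = 94094*(120924 + 3364*sqrt(29)) = 11378222856 + 316532216*sqrt(29)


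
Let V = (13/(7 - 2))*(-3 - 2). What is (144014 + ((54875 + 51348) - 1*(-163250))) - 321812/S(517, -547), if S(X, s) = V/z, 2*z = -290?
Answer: -41287409/13 ≈ -3.1760e+6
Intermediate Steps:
z = -145 (z = (1/2)*(-290) = -145)
V = -13 (V = (13/5)*(-5) = -13)
S(X, s) = 13/145 (S(X, s) = -13/(-145) = -13*(-1/145) = 13/145)
(144014 + ((54875 + 51348) - 1*(-163250))) - 321812/S(517, -547) = (144014 + ((54875 + 51348) - 1*(-163250))) - 321812/13/145 = (144014 + (106223 + 163250)) - 321812*145/13 = (144014 + 269473) - 46662740/13 = 413487 - 46662740/13 = -41287409/13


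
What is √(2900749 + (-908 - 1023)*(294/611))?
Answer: 5*√43302545767/611 ≈ 1702.9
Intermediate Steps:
√(2900749 + (-908 - 1023)*(294/611)) = √(2900749 - 567714/611) = √(1771789925/611) = 5*√43302545767/611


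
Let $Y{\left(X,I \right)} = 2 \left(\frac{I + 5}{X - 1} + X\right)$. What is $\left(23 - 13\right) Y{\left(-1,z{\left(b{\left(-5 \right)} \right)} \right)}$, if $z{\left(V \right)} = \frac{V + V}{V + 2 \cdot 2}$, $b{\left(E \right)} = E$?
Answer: $-170$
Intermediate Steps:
$z{\left(V \right)} = \frac{2 V}{4 + V}$ ($z{\left(V \right)} = \frac{2 V}{V + 4} = \frac{2 V}{4 + V}$)
$Y{\left(X,I \right)} = 2 X + \frac{2 \left(5 + I\right)}{-1 + X}$ ($Y{\left(X,I \right)} = 2 \left(\frac{5 + I}{-1 + X} + X\right) = 2 \left(X + \frac{5 + I}{-1 + X}\right) = 2 X + \frac{2 \left(5 + I\right)}{-1 + X}$)
$\left(23 - 13\right) Y{\left(-1,z{\left(b{\left(-5 \right)} \right)} \right)} = \left(23 - 13\right) \frac{2 \left(5 + 2 \left(-5\right) \frac{1}{4 - 5} + \left(-1\right)^{2} - -1\right)}{-1 - 1} = 10 \frac{2 \left(5 + 2 \left(-5\right) \frac{1}{-1} + 1 + 1\right)}{-2} = 10 \cdot 2 \left(- \frac{1}{2}\right) \left(5 + 2 \left(-5\right) \left(-1\right) + 1 + 1\right) = 10 \cdot 2 \left(- \frac{1}{2}\right) \left(5 + 10 + 1 + 1\right) = 10 \cdot 2 \left(- \frac{1}{2}\right) 17 = 10 \left(-17\right) = -170$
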